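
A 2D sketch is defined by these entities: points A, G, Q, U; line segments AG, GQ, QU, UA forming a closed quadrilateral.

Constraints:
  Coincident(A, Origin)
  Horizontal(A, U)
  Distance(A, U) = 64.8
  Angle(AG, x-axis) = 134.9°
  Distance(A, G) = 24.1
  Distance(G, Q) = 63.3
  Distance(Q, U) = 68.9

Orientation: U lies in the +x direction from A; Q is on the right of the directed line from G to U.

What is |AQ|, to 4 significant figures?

41.60

Checks: |GQ| = 63.30 ✓; |QU| = 68.90 ✓.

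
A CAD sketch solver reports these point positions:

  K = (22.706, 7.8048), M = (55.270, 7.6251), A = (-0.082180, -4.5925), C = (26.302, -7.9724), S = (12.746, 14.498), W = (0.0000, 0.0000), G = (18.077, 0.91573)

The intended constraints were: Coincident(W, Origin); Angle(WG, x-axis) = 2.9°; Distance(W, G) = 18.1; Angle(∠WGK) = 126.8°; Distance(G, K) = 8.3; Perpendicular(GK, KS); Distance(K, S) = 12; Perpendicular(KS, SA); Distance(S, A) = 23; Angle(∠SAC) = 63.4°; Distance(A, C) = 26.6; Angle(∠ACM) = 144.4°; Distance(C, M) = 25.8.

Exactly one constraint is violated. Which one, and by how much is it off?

Distance(C, M) = 25.8 — off by 7.10.

W = (0.00, 0.00) ✓; WG at 2.900° ✓; |WG| = 18.10 ✓; ∠WGK = 126.8° ✓; |GK| = 8.300 ✓; ∠(GK, KS) = 90.00° ✓; |KS| = 12.00 ✓; ∠(KS, SA) = 90.00° ✓; |SA| = 23.00 ✓; ∠SAC = 63.40° ✓; |AC| = 26.60 ✓; ∠ACM = 144.4° ✓; |CM| = 32.90 ✗.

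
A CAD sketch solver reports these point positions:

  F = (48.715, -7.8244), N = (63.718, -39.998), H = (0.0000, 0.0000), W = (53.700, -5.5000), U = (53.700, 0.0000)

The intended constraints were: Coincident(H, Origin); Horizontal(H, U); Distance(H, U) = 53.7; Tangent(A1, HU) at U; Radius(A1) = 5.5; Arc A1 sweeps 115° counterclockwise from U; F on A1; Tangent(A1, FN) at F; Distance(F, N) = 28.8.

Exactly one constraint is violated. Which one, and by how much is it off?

Distance(F, N) = 28.8 — off by 6.70.

H = (0.00, 0.00) ✓; H.y = 0.00, U.y = 0.00 ✓; |HU| = 53.70 ✓; ∠(WU, UH) = 90.00° ✓; |WU| = 5.500 ✓; bearing(W→F) − bearing(W→U) = 115.0° ✓; |WF| = 5.500 ✓; ∠(WF, FN) = 90.00° ✓; |FN| = 35.50 ✗.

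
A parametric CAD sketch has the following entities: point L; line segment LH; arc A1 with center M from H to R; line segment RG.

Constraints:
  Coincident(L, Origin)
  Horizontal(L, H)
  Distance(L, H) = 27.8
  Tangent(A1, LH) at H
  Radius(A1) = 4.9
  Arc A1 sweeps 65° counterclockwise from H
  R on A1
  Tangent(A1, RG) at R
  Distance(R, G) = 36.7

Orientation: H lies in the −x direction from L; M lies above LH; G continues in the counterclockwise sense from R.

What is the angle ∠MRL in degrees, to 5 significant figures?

161.91°

L is at the origin; LH is horizontal with |LH| = 27.8 and H on the −x side, so H = (-27.800, 0.0000). Since A1 is tangent to LH there, MH ⟂ LH, so M = H + (0, 4.9) = (-27.800, 4.9000). On A1, H sits at bearing -90° from M; a 65° counterclockwise sweep puts R at bearing -25°, so R = M + 4.9·(cos -25°, sin -25°) = (-23.359, 2.8292). Then cos ∠MRL = RM·RL / (|RM||RL|), giving 161.91°.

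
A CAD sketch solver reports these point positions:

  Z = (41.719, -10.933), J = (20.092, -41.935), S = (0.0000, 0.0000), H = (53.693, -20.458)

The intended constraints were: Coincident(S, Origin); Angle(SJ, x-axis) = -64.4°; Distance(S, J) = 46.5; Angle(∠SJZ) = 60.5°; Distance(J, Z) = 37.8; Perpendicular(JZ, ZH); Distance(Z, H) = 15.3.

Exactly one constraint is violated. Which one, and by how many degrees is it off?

Perpendicular(JZ, ZH) — off by 3.60°.

S = (0.00, 0.00) ✓; SJ at -64.40° ✓; |SJ| = 46.50 ✓; ∠SJZ = 60.50° ✓; |JZ| = 37.80 ✓; ∠(JZ, ZH) = 93.60° ✗; |ZH| = 15.30 ✓.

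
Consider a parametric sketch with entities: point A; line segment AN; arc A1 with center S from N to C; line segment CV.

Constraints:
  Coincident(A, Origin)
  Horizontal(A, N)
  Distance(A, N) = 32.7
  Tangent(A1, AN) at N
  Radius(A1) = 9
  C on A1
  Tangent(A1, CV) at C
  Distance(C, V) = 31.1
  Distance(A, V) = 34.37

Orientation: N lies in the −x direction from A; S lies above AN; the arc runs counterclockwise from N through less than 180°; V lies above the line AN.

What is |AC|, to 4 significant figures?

25.16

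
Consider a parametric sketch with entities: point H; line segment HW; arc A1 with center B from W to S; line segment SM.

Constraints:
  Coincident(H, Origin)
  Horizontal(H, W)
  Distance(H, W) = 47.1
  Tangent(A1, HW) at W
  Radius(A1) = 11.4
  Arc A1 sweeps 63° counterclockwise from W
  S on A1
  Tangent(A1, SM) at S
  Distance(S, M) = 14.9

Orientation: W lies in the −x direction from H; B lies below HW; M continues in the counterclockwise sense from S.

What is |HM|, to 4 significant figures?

66.93

On A1, W sits at bearing 90° from B; a 63° counterclockwise sweep puts S at bearing 153°, so S = B + 11.4·(cos 153°, sin 153°) = (-57.26, -6.225). The tangent condition forces BS to be normal to SM, so SM runs along (−sin 153°, cos 153°); with |SM| = 14.9, M = (-64.02, -19.50). Then |HM| = |M − H| = 66.93.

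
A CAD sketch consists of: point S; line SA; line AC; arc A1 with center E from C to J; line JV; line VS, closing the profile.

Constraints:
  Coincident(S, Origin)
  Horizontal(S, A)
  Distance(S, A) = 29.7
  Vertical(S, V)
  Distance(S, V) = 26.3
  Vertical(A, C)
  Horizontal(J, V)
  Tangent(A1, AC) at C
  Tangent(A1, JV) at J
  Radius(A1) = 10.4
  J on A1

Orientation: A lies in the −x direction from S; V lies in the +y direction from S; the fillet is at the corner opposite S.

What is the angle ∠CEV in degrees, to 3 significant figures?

152°

S is at the origin; S and A share the same y with |SA| = 29.7 and A on the −x side, so A = (-29.7, 0.00). S and V share the same x with |SV| = 26.3 and V on the +y side, so V = (0.00, 26.3). The virtual corner opposite S is at (-29.7, 26.3). The tangent condition forces EC to be normal to AC and the tangent condition forces EJ to be normal to JV, with radius 10.4, so the center E sits 10.4 in from both sides at E = (-19.3, 15.9). That places the tangent points at C = (-29.7, 15.9) on AC and J = (-19.3, 26.3) on JV. Then cos ∠CEV = EC·EV / (|EC||EV|), giving 152°.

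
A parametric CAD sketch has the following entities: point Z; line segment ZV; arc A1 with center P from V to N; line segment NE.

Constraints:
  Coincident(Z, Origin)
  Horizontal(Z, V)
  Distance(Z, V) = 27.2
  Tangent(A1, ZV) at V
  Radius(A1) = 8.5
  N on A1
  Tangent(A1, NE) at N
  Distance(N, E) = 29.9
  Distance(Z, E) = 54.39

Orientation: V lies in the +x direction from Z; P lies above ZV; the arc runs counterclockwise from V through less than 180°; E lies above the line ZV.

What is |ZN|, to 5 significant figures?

36.334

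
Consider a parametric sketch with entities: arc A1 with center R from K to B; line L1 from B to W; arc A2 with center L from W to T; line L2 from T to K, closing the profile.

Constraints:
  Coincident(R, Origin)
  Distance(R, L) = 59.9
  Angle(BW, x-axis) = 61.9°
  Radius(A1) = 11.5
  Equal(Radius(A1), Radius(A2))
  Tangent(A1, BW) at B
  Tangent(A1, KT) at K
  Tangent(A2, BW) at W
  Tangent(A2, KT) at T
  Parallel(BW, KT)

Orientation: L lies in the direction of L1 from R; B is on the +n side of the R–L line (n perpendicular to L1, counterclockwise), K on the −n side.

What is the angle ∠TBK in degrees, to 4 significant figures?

68.99°

Tangency of A1 to both parallel lines with radius 11.5 puts B and K at R ± 11.5·n: B = (-10.14, 5.417), K = (10.14, -5.417). Equal radii place W and T the same way about L: W = L + 11.5·n = (18.07, 58.26), T = L − 11.5·n = (38.36, 47.42). Then cos ∠TBK = BT·BK / (|BT||BK|), giving 68.99°.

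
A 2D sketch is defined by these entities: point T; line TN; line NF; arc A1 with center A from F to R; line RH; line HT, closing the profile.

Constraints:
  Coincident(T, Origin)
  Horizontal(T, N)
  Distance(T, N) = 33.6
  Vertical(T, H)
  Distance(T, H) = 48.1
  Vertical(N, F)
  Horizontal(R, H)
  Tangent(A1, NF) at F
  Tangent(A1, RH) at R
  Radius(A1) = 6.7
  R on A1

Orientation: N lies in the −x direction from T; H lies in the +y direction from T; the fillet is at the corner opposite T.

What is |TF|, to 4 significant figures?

53.32

The virtual corner opposite T is at (-33.60, 48.10). A1 meets NF tangentially, so AF is at right angles to NF and A1 meets RH tangentially, so AR is at right angles to RH, with radius 6.7, so the center A sits 6.7 in from both sides at A = (-26.90, 41.40). That places the tangent points at F = (-33.60, 41.40) on NF and R = (-26.90, 48.10) on RH. Then |TF| = |F − T| = 53.32.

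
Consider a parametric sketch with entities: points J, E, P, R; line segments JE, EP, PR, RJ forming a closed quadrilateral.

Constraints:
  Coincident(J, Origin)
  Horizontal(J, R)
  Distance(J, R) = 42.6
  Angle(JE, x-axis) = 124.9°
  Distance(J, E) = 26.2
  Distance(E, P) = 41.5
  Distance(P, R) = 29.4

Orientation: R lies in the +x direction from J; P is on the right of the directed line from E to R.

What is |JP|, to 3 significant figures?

16.3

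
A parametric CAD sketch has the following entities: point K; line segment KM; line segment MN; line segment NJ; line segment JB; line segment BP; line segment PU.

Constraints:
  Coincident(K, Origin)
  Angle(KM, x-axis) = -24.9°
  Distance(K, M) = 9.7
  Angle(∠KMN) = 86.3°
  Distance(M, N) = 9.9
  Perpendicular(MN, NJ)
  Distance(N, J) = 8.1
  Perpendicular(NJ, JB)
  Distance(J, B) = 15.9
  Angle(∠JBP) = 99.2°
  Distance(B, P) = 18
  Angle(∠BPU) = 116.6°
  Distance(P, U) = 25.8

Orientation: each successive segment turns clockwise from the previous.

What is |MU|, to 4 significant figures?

27.54

K is at the origin; KM runs at -24.9° with length 9.7, so M = (8.798, -4.084). ∠KMN = 86.3° gives MN at -118.6° from the x-axis; with |MN| = 9.9, N = (4.059, -12.78). MN ⟂ NJ, so NJ runs at 151.4°; with |NJ| = 8.1, J = (-3.052, -8.899). The perpendicularity gives JB at right angles to NJ, so JB runs at 61.40°; with |JB| = 15.9, B = (4.559, 5.061). ∠JBP = 99.2° gives BP at -19.40° from the x-axis; with |BP| = 18.0, P = (21.54, -0.9176). ∠BPU = 116.6° gives PU at -82.80° from the x-axis; with |PU| = 25.8, U = (24.77, -26.51). Then |MU| = |U − M| = 27.54.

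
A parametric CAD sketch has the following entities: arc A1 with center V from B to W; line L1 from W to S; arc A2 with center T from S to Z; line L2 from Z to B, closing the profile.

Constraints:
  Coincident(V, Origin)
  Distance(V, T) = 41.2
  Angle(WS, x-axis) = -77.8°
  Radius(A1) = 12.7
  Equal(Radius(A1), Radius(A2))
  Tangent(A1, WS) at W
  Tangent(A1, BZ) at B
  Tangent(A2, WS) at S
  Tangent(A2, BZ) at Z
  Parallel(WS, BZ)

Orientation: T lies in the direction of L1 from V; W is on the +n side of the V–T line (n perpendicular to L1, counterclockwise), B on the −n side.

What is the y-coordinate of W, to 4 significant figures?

2.684

The slot axis is L1's direction at -77.8°, so u = (cos -77.8°, sin -77.8°) = (0.2113, -0.9774) and n = (−sin -77.8°, cos -77.8°) = (0.9774, 0.2113). V is at the origin and T lies 41.2 along u from V, so T = 41.2·u = (8.707, -40.27). Tangency of A1 to both parallel lines with radius 12.7 puts W and B at V ± 12.7·n: W = (12.41, 2.684), B = (-12.41, -2.684). So W.y = 2.684.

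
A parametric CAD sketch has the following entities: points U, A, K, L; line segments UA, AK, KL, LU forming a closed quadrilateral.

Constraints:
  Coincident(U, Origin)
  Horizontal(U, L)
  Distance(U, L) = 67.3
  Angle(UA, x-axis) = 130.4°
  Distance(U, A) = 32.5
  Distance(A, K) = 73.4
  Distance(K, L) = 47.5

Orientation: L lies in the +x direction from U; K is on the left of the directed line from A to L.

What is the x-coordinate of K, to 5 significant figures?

49.731

U is at the origin; UL is horizontal with |UL| = 67.3 and L in +x, so L = (67.3, 0). UA runs at 130.4° with |UA| = 32.5, so A = (-21.064, 24.750). K is determined by |AK| = 73.4 and |KL| = 47.5 together: it lies at the intersection of circle(A, 73.4) and circle(L, 47.5). With |AL| = 91.765, the foot of the radical line on AL is 62.944 from A and the perpendicular offset is √(73.4² − 62.944²) = 37.757. Taking the left-of-AL solution: K = (49.731, 44.131).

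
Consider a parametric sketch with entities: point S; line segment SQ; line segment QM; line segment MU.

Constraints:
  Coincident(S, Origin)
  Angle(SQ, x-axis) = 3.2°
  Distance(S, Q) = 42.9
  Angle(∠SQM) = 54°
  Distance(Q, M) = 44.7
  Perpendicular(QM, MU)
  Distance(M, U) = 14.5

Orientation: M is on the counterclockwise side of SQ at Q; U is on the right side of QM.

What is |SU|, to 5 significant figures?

52.924

S is at the origin; SQ runs at 3.2° with length 42.9, so Q = 42.9·(cos 3.2°, sin 3.2°) = (42.833, 2.3947). ∠SQM = 54.0°, so QM runs at 3.2° + (180° − 54.0°) = 129.20° from the x-axis; with |QM| = 44.7, M = Q + 44.7·(cos 129.20°, sin 129.20°) = (14.581, 37.035). The perpendicularity gives MU at right angles to QM; with |MU| = 14.5 on the right of QM, U = M + 14.5·(0.77494, 0.63203) = (25.818, 46.199). Then |SU| = |U − S| = 52.924.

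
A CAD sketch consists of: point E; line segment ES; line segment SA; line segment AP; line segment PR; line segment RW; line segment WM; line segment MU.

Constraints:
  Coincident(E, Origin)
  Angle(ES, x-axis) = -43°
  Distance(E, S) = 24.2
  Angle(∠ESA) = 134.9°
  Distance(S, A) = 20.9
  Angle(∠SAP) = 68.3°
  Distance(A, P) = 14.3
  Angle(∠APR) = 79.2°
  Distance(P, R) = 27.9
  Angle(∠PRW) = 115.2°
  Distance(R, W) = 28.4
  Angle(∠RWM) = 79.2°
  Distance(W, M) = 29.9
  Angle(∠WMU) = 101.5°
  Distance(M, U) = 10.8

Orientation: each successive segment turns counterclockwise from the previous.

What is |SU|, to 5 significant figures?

24.903

E is at the origin; ES runs at -43.0° with length 24.2, so S = (17.699, -16.504). ∠ESA = 134.9° gives SA at 2.1000° from the x-axis; with |SA| = 20.9, A = (38.585, -15.739). ∠SAP = 68.3° gives AP at 113.80° from the x-axis; with |AP| = 14.3, P = (32.814, -2.6546). ∠APR = 79.2° gives PR at -145.40° from the x-axis; with |PR| = 27.9, R = (9.8485, -18.497). ∠PRW = 115.2° gives RW at -80.600° from the x-axis; with |RW| = 28.4, W = (14.487, -46.516). ∠RWM = 79.2° gives WM at 20.200° from the x-axis; with |WM| = 29.9, M = (42.548, -36.192). ∠WMU = 101.5° gives MU at 98.700° from the x-axis; with |MU| = 10.8, U = (40.914, -25.516). Then |SU| = |U − S| = 24.903.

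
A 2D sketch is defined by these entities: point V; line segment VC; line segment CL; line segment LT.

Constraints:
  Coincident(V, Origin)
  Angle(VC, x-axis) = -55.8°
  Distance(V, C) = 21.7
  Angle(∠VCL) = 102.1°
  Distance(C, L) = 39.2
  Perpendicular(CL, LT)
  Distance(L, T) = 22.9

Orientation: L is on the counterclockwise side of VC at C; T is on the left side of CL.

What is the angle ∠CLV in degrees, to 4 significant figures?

25.87°

V is at the origin; VC runs at -55.8° with length 21.7, so C = 21.7·(cos -55.8°, sin -55.8°) = (12.20, -17.95). ∠VCL = 102.1°, so CL runs at -55.8° + (180° − 102.1°) = 22.10° from the x-axis; with |CL| = 39.2, L = C + 39.2·(cos 22.10°, sin 22.10°) = (48.52, -3.200). Then cos ∠CLV = LC·LV / (|LC||LV|), giving 25.87°.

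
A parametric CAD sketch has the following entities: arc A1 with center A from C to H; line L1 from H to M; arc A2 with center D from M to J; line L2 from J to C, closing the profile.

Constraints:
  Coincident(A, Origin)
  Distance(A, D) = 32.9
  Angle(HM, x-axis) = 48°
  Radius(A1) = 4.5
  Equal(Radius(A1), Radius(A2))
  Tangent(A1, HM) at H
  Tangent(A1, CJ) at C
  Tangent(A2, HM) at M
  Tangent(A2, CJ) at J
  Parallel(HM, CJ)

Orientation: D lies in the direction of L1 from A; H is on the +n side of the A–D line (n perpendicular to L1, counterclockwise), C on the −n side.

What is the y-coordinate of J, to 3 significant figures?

21.4

Tangency of A1 to both parallel lines with radius 4.5 puts H and C at A ± 4.5·n: H = (-3.34, 3.01), C = (3.34, -3.01). Equal radii place M and J the same way about D: M = D + 4.5·n = (18.7, 27.5), J = D − 4.5·n = (25.4, 21.4). So J.y = 21.4.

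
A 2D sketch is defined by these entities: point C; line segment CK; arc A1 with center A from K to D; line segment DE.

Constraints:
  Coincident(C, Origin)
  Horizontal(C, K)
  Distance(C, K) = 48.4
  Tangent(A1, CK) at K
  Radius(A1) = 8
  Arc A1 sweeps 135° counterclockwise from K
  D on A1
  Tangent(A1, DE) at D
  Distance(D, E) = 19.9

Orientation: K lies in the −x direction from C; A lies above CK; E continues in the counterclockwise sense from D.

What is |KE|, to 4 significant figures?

28.98

On A1, K sits at bearing -90° from A; a 135° counterclockwise sweep puts D at bearing 45°, so D = A + 8.0·(cos 45°, sin 45°) = (-42.74, 13.66). A1 meets DE tangentially, so AD is at right angles to DE, so DE runs along (−sin 45°, cos 45°); with |DE| = 19.9, E = (-56.81, 27.73). Then |KE| = |E − K| = 28.98.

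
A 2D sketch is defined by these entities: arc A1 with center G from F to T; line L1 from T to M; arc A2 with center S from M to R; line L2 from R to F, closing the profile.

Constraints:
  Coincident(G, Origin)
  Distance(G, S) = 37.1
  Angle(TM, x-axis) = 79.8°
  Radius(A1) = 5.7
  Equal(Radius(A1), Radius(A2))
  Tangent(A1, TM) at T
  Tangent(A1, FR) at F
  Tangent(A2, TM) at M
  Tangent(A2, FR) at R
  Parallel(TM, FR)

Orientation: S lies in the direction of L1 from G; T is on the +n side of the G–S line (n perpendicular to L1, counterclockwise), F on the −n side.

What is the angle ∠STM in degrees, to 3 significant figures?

8.73°

The slot axis is L1's direction at 79.8°, so u = (cos 79.8°, sin 79.8°) = (0.177, 0.984) and n = (−sin 79.8°, cos 79.8°) = (-0.984, 0.177). G is at the origin and S lies 37.1 along u from G, so S = 37.1·u = (6.57, 36.5). Tangency of A1 to both parallel lines with radius 5.7 puts T and F at G ± 5.7·n: T = (-5.61, 1.01), F = (5.61, -1.01). Equal radii place M and R the same way about S: M = S + 5.7·n = (0.960, 37.5), R = S − 5.7·n = (12.2, 35.5). Then cos ∠STM = TS·TM / (|TS||TM|), giving 8.73°.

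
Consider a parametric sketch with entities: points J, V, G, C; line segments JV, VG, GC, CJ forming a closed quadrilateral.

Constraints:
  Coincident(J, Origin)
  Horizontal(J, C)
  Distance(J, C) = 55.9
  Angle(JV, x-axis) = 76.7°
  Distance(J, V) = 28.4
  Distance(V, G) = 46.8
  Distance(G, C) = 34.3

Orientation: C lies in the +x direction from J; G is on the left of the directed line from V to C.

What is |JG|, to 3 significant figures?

63.0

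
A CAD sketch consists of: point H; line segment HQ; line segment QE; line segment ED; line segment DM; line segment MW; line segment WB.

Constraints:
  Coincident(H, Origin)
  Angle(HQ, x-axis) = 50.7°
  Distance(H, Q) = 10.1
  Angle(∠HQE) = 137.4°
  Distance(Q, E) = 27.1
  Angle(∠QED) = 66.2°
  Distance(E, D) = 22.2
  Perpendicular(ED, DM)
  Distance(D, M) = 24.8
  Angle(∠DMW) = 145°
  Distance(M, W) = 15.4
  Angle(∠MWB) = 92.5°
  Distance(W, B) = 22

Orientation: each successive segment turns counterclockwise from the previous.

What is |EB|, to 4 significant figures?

26.11

∠DMW = 145.0° gives MW at -27.90° from the x-axis; with |MW| = 15.4, W = (9.982, -4.526). ∠MWB = 92.5° gives WB at 59.60° from the x-axis; with |WB| = 22.0, B = (21.11, 14.45). Then |EB| = |B − E| = 26.11.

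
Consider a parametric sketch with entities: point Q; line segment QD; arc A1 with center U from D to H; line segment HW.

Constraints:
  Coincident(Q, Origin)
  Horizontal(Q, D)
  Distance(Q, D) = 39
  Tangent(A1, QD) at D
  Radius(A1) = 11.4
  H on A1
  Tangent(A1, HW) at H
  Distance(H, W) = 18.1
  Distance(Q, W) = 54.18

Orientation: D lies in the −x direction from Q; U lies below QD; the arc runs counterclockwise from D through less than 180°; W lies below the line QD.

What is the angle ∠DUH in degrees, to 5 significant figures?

110.09°

Q is at the origin; Q and D share the same y with |QD| = 39.0 and D on the −x side, so D = (-39.000, 0.0000). A1 meets QD tangentially, so UD is at right angles to QD, so U = D + (0, -11.4) = (-39.000, -11.400). Since UH ⟂ HW (tangency), |UW| = √(11.4² + 18.1²) = 21.391 regardless of where H sits on A1. So W lies on both circle(Q, 54.18) and circle(U, 21.391); the below-QD intersection is W = (-43.488, -32.315). H is the foot of the tangent from W: H = (-49.706, -15.316).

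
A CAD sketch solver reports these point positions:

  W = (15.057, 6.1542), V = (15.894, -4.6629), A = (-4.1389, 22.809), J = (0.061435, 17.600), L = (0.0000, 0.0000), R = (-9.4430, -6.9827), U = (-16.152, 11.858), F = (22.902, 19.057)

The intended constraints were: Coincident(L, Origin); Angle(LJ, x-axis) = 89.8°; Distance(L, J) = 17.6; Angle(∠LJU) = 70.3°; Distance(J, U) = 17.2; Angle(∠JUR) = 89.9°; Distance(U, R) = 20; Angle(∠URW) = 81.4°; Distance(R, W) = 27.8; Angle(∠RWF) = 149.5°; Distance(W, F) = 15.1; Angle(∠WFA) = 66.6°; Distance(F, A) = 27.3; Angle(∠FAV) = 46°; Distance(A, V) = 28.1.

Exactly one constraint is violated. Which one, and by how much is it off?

Distance(A, V) = 28.1 — off by 5.90.

L = (0.00, 0.00) ✓; LJ at 89.80° ✓; |LJ| = 17.60 ✓; ∠LJU = 70.30° ✓; |JU| = 17.20 ✓; ∠JUR = 89.90° ✓; |UR| = 20.00 ✓; ∠URW = 81.40° ✓; |RW| = 27.80 ✓; ∠RWF = 149.5° ✓; |WF| = 15.10 ✓; ∠WFA = 66.60° ✓; |FA| = 27.30 ✓; ∠FAV = 46.00° ✓; |AV| = 34.00 ✗.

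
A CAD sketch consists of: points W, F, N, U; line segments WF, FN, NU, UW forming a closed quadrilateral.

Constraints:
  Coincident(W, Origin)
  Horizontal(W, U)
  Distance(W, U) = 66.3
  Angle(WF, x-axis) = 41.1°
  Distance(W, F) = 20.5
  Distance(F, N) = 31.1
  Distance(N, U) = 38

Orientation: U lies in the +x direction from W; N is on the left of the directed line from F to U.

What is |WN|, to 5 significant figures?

51.398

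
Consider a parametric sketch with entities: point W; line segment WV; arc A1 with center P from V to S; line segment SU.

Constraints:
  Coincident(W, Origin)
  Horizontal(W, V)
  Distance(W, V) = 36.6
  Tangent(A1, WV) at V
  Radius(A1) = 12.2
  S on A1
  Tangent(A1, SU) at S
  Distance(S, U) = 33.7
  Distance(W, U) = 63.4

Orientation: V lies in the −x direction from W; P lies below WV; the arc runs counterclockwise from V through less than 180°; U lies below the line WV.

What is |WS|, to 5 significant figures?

50.713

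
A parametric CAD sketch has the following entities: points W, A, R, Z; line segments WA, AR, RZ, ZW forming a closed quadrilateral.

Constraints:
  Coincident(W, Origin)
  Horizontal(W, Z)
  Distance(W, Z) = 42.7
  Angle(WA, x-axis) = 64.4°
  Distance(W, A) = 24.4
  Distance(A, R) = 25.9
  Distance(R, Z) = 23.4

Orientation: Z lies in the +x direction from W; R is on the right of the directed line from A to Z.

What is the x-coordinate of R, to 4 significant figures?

19.42

W is at the origin; WZ is horizontal with |WZ| = 42.7 and Z in +x, so Z = (42.7, 0). WA runs at 64.4° with |WA| = 24.4, so A = (10.54, 22.00). R is determined by |AR| = 25.9 and |RZ| = 23.4 together: it lies at the intersection of circle(A, 25.9) and circle(Z, 23.4). With |AZ| = 38.97, the foot of the radical line on AZ is 21.06 from A and the perpendicular offset is √(25.9² − 21.06²) = 15.07. Taking the right-of-AZ solution: R = (19.42, -2.328).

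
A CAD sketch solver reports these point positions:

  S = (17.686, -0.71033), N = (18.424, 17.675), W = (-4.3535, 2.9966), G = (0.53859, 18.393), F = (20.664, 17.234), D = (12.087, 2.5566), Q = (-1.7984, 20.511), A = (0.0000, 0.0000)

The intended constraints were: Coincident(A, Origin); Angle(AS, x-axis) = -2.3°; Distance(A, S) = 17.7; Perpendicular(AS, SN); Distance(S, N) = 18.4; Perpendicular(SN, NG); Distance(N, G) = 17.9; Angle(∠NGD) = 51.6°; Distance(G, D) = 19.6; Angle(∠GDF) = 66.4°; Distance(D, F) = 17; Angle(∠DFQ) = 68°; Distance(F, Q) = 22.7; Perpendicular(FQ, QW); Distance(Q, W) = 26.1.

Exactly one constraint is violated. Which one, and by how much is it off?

Distance(Q, W) = 26.1 — off by 8.40.

A = (0.00, 0.00) ✓; AS at -2.300° ✓; |AS| = 17.70 ✓; ∠(AS, SN) = 90.00° ✓; |SN| = 18.40 ✓; ∠(SN, NG) = 90.00° ✓; |NG| = 17.90 ✓; ∠NGD = 51.60° ✓; |GD| = 19.60 ✓; ∠GDF = 66.40° ✓; |DF| = 17.00 ✓; ∠DFQ = 68.00° ✓; |FQ| = 22.70 ✓; ∠(FQ, QW) = 90.00° ✓; |QW| = 17.70 ✗.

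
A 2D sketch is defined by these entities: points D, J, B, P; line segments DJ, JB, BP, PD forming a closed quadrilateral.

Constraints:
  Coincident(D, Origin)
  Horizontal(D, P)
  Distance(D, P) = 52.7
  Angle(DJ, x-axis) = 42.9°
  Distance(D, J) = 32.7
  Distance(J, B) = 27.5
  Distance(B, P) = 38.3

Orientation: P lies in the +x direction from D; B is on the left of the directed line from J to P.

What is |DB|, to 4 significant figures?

60.04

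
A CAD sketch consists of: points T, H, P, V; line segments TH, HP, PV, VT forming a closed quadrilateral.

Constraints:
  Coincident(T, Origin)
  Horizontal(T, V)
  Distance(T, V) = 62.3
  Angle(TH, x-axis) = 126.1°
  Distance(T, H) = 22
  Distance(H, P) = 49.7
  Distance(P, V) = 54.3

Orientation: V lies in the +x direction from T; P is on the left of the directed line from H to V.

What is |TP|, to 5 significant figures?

52.535

Checks: |HP| = 49.70 ✓; |PV| = 54.30 ✓.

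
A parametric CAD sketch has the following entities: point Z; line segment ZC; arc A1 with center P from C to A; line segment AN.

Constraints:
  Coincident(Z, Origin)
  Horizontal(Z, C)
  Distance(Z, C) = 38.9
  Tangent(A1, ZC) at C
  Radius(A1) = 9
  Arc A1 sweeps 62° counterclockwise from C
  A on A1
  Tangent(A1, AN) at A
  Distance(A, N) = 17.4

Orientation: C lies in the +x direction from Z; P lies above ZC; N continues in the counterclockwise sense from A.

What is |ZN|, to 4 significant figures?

58.59

Z is at the origin; ZC is horizontal with |ZC| = 38.9 and C on the +x side, so C = (38.90, 0.000). Since A1 is tangent to ZC there, PC ⟂ ZC, so P = C + (0, 9) = (38.90, 9.000). On A1, C sits at bearing -90° from P; a 62° counterclockwise sweep puts A at bearing -28°, so A = P + 9.0·(cos -28°, sin -28°) = (46.85, 4.775). The tangent condition forces PA to be normal to AN, so AN runs along (−sin -28°, cos -28°); with |AN| = 17.4, N = (55.02, 20.14). Then |ZN| = |N − Z| = 58.59.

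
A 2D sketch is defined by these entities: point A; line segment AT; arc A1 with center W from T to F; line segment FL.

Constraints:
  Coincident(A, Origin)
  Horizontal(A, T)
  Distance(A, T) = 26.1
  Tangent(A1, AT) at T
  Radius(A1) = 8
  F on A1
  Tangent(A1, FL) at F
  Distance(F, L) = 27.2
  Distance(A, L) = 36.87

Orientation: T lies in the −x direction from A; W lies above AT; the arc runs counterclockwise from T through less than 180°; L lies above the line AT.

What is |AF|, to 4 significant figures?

19.45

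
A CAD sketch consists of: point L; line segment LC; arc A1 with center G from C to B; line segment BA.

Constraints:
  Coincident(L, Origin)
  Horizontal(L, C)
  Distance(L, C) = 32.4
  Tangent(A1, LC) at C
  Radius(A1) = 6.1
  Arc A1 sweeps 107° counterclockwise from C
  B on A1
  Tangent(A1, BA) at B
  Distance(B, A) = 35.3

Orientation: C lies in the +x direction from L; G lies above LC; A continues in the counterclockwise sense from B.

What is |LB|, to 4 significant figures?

39.04

L is at the origin; L and C share the same y with |LC| = 32.4 and C on the +x side, so C = (32.40, 0.000). The tangent condition forces GC to be normal to LC, so G = C + (0, 6.1) = (32.40, 6.100). On A1, C sits at bearing -90° from G; a 107° counterclockwise sweep puts B at bearing 17°, so B = G + 6.1·(cos 17°, sin 17°) = (38.23, 7.883). Then |LB| = |B − L| = 39.04.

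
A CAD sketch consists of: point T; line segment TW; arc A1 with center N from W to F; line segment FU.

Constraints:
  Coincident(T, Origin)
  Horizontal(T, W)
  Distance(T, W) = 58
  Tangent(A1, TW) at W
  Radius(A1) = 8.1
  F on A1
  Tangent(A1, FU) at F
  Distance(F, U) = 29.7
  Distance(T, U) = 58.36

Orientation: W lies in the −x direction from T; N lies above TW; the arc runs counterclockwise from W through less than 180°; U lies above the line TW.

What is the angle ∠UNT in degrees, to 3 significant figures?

74.4°

T is at the origin; T and W share the same y with |TW| = 58.0 and W on the −x side, so W = (-58.0, 0.00). Since A1 is tangent to TW there, NW ⟂ TW, so N = W + (0, 8.1) = (-58.0, 8.10). Since NF ⟂ FU (tangency), |NU| = √(8.1² + 29.7²) = 30.8 regardless of where F sits on A1. So U lies on both circle(T, 58.36) and circle(N, 30.8); the above-TW intersection is U = (-45.7, 36.3). F is the foot of the tangent from U: F = (-50.0, 6.93).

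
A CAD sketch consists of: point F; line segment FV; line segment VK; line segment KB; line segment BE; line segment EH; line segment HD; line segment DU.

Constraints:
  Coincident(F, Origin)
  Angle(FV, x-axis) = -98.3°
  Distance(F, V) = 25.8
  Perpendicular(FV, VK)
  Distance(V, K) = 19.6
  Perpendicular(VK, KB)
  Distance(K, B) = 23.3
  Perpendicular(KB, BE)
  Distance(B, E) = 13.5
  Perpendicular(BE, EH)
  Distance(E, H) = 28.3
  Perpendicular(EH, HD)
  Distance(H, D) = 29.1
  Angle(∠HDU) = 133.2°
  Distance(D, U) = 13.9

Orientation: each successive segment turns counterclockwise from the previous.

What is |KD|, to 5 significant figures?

16.382

F is at the origin; FV runs at -98.3° with length 25.8, so V = (-3.7244, -25.530). FV is perpendicular to VK, so VK runs at -8.3000°; with |VK| = 19.6, K = (15.670, -28.359). The perpendicularity gives KB at right angles to VK, so KB runs at 81.700°; with |KB| = 23.3, B = (19.034, -5.3032). KB ⟂ BE, so BE runs at 171.70°; with |BE| = 13.5, E = (5.6752, -3.3544). The perpendicularity gives EH at right angles to BE, so EH runs at -98.300°; with |EH| = 28.3, H = (1.5899, -31.358). EH ⟂ HD, so HD runs at -8.3000°; with |HD| = 29.1, D = (30.385, -35.559). Then |KD| = |D − K| = 16.382.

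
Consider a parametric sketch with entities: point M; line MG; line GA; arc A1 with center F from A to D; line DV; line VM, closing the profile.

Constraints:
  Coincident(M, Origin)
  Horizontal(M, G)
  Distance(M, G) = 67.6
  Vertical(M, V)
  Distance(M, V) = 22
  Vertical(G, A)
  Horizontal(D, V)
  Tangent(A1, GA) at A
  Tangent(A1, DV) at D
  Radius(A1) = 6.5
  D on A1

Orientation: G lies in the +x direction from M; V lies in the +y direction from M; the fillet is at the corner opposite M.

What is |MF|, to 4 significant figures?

63.04

M is at the origin; MG is horizontal with |MG| = 67.6 and G on the +x side, so G = (67.60, 0.000). MV is vertical with |MV| = 22.0 and V on the +y side, so V = (0.000, 22.00). The virtual corner opposite M is at (67.60, 22.00). A1 meets GA tangentially, so FA is at right angles to GA and A1 meets DV tangentially, so FD is at right angles to DV, with radius 6.5, so the center F sits 6.5 in from both sides at F = (61.10, 15.50). Then |MF| = |F − M| = 63.04.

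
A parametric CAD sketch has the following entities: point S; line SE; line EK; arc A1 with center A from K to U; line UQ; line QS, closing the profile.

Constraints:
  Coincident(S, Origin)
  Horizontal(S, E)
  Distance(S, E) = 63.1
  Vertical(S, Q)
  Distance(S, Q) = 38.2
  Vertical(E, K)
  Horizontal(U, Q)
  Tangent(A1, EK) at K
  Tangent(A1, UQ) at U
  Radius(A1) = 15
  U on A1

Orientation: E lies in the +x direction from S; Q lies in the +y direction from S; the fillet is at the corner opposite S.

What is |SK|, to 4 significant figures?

67.23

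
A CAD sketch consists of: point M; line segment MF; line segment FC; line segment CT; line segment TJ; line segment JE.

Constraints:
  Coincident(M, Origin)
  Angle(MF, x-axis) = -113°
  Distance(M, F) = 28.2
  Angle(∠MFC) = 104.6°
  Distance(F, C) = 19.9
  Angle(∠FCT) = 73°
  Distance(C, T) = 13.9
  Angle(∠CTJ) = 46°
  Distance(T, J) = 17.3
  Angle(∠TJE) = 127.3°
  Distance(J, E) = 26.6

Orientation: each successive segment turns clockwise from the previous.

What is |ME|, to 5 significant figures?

59.145

∠CTJ = 46.0° gives TJ at -69.400° from the x-axis; with |TJ| = 17.3, J = (-18.656, -26.689). ∠TJE = 127.3° gives JE at -122.10° from the x-axis; with |JE| = 26.6, E = (-32.791, -49.222). Then |ME| = |E − M| = 59.145.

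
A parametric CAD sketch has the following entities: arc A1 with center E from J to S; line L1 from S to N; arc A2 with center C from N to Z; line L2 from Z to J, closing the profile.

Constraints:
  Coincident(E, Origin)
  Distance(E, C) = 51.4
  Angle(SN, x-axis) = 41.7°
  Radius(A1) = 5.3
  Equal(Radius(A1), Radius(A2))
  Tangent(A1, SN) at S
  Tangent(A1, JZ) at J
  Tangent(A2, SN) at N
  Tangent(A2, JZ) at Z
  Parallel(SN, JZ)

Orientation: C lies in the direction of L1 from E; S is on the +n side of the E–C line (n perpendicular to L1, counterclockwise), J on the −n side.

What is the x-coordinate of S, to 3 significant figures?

-3.53

The slot axis is L1's direction at 41.7°, so u = (cos 41.7°, sin 41.7°) = (0.747, 0.665) and n = (−sin 41.7°, cos 41.7°) = (-0.665, 0.747). E is at the origin and C lies 51.4 along u from E, so C = 51.4·u = (38.4, 34.2). Tangency of A1 to both parallel lines with radius 5.3 puts S and J at E ± 5.3·n: S = (-3.53, 3.96), J = (3.53, -3.96). So S.x = -3.53.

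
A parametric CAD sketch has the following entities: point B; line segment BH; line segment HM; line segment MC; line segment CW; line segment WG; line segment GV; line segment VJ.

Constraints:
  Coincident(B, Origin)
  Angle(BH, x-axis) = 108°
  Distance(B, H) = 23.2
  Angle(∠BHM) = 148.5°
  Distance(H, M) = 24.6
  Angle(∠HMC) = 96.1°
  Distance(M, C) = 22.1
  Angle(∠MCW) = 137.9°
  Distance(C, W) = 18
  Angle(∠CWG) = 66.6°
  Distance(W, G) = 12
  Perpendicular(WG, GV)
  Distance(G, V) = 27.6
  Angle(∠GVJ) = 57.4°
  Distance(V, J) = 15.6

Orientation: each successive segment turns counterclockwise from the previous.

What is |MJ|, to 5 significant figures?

29.133

B is at the origin; BH runs at 108.0° with length 23.2, so H = (-7.1692, 22.065). ∠BHM = 148.5° gives HM at 139.50° from the x-axis; with |HM| = 24.6, M = (-25.875, 38.041). ∠HMC = 96.1° gives MC at -136.60° from the x-axis; with |MC| = 22.1, C = (-41.932, 22.856). ∠MCW = 137.9° gives CW at -94.500° from the x-axis; with |CW| = 18.0, W = (-43.345, 4.9118). ∠CWG = 66.6° gives WG at 18.900° from the x-axis; with |WG| = 12.0, G = (-31.992, 8.7988). WG ⟂ GV, so GV runs at 108.90°; with |GV| = 27.6, V = (-40.932, 34.911). ∠GVJ = 57.4° gives VJ at -128.50° from the x-axis; with |VJ| = 15.6, J = (-50.643, 22.702). Then |MJ| = |J − M| = 29.133.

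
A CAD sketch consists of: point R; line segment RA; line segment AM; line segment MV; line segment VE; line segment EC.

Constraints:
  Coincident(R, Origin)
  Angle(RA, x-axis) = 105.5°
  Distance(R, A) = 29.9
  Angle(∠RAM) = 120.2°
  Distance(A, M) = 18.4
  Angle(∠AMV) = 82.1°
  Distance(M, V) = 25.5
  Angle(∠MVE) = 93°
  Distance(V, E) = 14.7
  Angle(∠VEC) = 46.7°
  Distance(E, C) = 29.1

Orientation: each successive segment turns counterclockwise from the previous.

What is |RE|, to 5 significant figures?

15.399

R is at the origin; RA runs at 105.5° with length 29.9, so A = (-7.9904, 28.813). ∠RAM = 120.2° gives AM at 165.30° from the x-axis; with |AM| = 18.4, M = (-25.788, 33.482). ∠AMV = 82.1° gives MV at -96.800° from the x-axis; with |MV| = 25.5, V = (-28.807, 8.1611). ∠MVE = 93.0° gives VE at -9.8000° from the x-axis; with |VE| = 14.7, E = (-14.322, 5.6590). Then |RE| = |E − R| = 15.399.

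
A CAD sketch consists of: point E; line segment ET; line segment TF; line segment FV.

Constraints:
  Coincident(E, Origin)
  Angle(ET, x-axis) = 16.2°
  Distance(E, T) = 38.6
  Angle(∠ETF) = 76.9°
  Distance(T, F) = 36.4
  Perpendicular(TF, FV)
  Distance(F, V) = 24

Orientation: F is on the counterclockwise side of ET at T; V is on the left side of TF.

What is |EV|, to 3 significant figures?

30.8

E is at the origin; ET runs at 16.2° with length 38.6, so T = 38.6·(cos 16.2°, sin 16.2°) = (37.1, 10.8). ∠ETF = 76.9°, so TF runs at 16.2° + (180° − 76.9°) = 119° from the x-axis; with |TF| = 36.4, F = T + 36.4·(cos 119°, sin 119°) = (19.3, 42.5). TF ⟂ FV; with |FV| = 24.0 on the left of TF, V = F + 24.0·(-0.872, -0.489) = (-1.68, 30.8). Then |EV| = |V − E| = 30.8.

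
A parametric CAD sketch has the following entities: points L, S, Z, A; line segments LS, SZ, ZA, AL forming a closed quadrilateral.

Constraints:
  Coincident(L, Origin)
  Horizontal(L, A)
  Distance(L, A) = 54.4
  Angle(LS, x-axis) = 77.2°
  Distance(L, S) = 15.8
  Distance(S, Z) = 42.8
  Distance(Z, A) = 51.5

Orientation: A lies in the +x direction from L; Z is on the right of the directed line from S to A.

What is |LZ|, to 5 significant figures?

28.786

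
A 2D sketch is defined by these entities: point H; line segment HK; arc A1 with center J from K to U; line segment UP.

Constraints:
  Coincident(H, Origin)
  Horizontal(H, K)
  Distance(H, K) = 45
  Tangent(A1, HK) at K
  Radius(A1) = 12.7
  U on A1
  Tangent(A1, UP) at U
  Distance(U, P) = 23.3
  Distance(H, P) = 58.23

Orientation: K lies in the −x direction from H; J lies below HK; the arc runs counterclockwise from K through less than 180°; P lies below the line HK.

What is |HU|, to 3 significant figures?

59.0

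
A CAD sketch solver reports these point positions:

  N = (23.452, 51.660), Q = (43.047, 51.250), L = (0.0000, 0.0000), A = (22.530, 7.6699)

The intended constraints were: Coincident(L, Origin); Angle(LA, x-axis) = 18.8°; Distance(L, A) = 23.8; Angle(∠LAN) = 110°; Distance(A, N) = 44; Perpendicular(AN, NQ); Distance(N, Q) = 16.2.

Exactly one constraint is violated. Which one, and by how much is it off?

Distance(N, Q) = 16.2 — off by 3.40.

L = (0.00, 0.00) ✓; LA at 18.80° ✓; |LA| = 23.80 ✓; ∠LAN = 110.0° ✓; |AN| = 44.00 ✓; ∠(AN, NQ) = 90.00° ✓; |NQ| = 19.60 ✗.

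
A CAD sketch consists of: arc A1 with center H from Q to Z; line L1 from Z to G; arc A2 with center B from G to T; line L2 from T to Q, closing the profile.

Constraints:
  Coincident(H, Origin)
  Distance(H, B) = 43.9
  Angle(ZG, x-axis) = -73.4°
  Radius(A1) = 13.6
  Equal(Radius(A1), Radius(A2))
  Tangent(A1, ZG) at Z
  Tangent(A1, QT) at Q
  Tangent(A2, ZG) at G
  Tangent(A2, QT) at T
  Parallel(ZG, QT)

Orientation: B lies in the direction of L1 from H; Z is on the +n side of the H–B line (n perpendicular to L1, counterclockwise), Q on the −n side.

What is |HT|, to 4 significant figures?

45.96

The slot axis is L1's direction at -73.4°, so u = (cos -73.4°, sin -73.4°) = (0.2857, -0.9583) and n = (−sin -73.4°, cos -73.4°) = (0.9583, 0.2857). H is at the origin and B lies 43.9 along u from H, so B = 43.9·u = (12.54, -42.07). Tangency of A1 to both parallel lines with radius 13.6 puts Z and Q at H ± 13.6·n: Z = (13.03, 3.885), Q = (-13.03, -3.885). Equal radii place G and T the same way about B: G = B + 13.6·n = (25.57, -38.18), T = B − 13.6·n = (-0.4915, -45.96). Then |HT| = |T − H| = 45.96.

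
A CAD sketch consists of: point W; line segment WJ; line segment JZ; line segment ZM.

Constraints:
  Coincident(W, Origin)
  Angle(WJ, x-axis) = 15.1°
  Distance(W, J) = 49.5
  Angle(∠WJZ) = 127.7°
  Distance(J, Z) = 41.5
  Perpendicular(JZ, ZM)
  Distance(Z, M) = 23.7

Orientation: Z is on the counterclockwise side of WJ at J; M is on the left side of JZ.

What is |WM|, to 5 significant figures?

73.418

∠WJZ = 127.7°, so JZ runs at 15.1° + (180° − 127.7°) = 67.400° from the x-axis; with |JZ| = 41.5, Z = J + 41.5·(cos 67.400°, sin 67.400°) = (63.739, 51.208). JZ ⟂ ZM; with |ZM| = 23.7 on the left of JZ, M = Z + 23.7·(-0.92321, 0.38430) = (41.859, 60.316). Then |WM| = |M − W| = 73.418.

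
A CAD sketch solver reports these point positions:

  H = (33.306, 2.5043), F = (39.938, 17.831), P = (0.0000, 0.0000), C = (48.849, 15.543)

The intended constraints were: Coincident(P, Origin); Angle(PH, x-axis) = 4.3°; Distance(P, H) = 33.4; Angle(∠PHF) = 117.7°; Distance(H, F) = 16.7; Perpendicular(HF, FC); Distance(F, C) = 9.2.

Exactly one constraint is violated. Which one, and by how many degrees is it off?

Perpendicular(HF, FC) — off by 9.00°.

P = (0.00, 0.00) ✓; PH at 4.300° ✓; |PH| = 33.40 ✓; ∠PHF = 117.7° ✓; |HF| = 16.70 ✓; ∠(HF, FC) = 81.00° ✗; |FC| = 9.200 ✓.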